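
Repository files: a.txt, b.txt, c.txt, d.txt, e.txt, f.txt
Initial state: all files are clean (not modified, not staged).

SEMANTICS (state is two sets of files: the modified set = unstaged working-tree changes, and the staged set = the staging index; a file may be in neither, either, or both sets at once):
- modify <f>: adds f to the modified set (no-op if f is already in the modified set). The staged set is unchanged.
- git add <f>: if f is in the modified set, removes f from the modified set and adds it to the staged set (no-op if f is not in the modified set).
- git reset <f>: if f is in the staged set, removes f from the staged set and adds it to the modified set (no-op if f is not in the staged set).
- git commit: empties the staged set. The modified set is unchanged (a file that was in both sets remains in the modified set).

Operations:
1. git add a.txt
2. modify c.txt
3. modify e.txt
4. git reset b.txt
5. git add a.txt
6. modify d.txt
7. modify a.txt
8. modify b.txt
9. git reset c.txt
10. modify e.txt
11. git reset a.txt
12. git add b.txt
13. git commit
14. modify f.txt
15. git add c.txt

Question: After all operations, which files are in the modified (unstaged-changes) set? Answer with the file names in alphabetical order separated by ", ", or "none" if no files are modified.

Answer: a.txt, d.txt, e.txt, f.txt

Derivation:
After op 1 (git add a.txt): modified={none} staged={none}
After op 2 (modify c.txt): modified={c.txt} staged={none}
After op 3 (modify e.txt): modified={c.txt, e.txt} staged={none}
After op 4 (git reset b.txt): modified={c.txt, e.txt} staged={none}
After op 5 (git add a.txt): modified={c.txt, e.txt} staged={none}
After op 6 (modify d.txt): modified={c.txt, d.txt, e.txt} staged={none}
After op 7 (modify a.txt): modified={a.txt, c.txt, d.txt, e.txt} staged={none}
After op 8 (modify b.txt): modified={a.txt, b.txt, c.txt, d.txt, e.txt} staged={none}
After op 9 (git reset c.txt): modified={a.txt, b.txt, c.txt, d.txt, e.txt} staged={none}
After op 10 (modify e.txt): modified={a.txt, b.txt, c.txt, d.txt, e.txt} staged={none}
After op 11 (git reset a.txt): modified={a.txt, b.txt, c.txt, d.txt, e.txt} staged={none}
After op 12 (git add b.txt): modified={a.txt, c.txt, d.txt, e.txt} staged={b.txt}
After op 13 (git commit): modified={a.txt, c.txt, d.txt, e.txt} staged={none}
After op 14 (modify f.txt): modified={a.txt, c.txt, d.txt, e.txt, f.txt} staged={none}
After op 15 (git add c.txt): modified={a.txt, d.txt, e.txt, f.txt} staged={c.txt}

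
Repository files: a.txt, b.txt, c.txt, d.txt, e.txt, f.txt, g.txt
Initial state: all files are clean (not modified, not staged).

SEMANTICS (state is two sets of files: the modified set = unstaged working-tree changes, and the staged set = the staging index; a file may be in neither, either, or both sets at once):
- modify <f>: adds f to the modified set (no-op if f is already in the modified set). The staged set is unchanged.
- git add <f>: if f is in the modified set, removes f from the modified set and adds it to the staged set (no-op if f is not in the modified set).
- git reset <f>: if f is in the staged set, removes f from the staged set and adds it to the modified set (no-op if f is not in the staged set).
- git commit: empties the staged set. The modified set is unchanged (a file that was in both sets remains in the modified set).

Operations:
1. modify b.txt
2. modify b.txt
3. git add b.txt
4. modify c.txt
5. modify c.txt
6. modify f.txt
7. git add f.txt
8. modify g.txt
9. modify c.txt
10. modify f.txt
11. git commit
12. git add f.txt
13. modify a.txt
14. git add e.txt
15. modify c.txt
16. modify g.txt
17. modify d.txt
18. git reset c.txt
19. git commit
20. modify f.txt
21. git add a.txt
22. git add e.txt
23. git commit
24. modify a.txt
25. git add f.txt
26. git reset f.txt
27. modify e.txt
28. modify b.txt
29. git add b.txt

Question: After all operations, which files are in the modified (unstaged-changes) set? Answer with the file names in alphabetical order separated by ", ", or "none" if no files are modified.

After op 1 (modify b.txt): modified={b.txt} staged={none}
After op 2 (modify b.txt): modified={b.txt} staged={none}
After op 3 (git add b.txt): modified={none} staged={b.txt}
After op 4 (modify c.txt): modified={c.txt} staged={b.txt}
After op 5 (modify c.txt): modified={c.txt} staged={b.txt}
After op 6 (modify f.txt): modified={c.txt, f.txt} staged={b.txt}
After op 7 (git add f.txt): modified={c.txt} staged={b.txt, f.txt}
After op 8 (modify g.txt): modified={c.txt, g.txt} staged={b.txt, f.txt}
After op 9 (modify c.txt): modified={c.txt, g.txt} staged={b.txt, f.txt}
After op 10 (modify f.txt): modified={c.txt, f.txt, g.txt} staged={b.txt, f.txt}
After op 11 (git commit): modified={c.txt, f.txt, g.txt} staged={none}
After op 12 (git add f.txt): modified={c.txt, g.txt} staged={f.txt}
After op 13 (modify a.txt): modified={a.txt, c.txt, g.txt} staged={f.txt}
After op 14 (git add e.txt): modified={a.txt, c.txt, g.txt} staged={f.txt}
After op 15 (modify c.txt): modified={a.txt, c.txt, g.txt} staged={f.txt}
After op 16 (modify g.txt): modified={a.txt, c.txt, g.txt} staged={f.txt}
After op 17 (modify d.txt): modified={a.txt, c.txt, d.txt, g.txt} staged={f.txt}
After op 18 (git reset c.txt): modified={a.txt, c.txt, d.txt, g.txt} staged={f.txt}
After op 19 (git commit): modified={a.txt, c.txt, d.txt, g.txt} staged={none}
After op 20 (modify f.txt): modified={a.txt, c.txt, d.txt, f.txt, g.txt} staged={none}
After op 21 (git add a.txt): modified={c.txt, d.txt, f.txt, g.txt} staged={a.txt}
After op 22 (git add e.txt): modified={c.txt, d.txt, f.txt, g.txt} staged={a.txt}
After op 23 (git commit): modified={c.txt, d.txt, f.txt, g.txt} staged={none}
After op 24 (modify a.txt): modified={a.txt, c.txt, d.txt, f.txt, g.txt} staged={none}
After op 25 (git add f.txt): modified={a.txt, c.txt, d.txt, g.txt} staged={f.txt}
After op 26 (git reset f.txt): modified={a.txt, c.txt, d.txt, f.txt, g.txt} staged={none}
After op 27 (modify e.txt): modified={a.txt, c.txt, d.txt, e.txt, f.txt, g.txt} staged={none}
After op 28 (modify b.txt): modified={a.txt, b.txt, c.txt, d.txt, e.txt, f.txt, g.txt} staged={none}
After op 29 (git add b.txt): modified={a.txt, c.txt, d.txt, e.txt, f.txt, g.txt} staged={b.txt}

Answer: a.txt, c.txt, d.txt, e.txt, f.txt, g.txt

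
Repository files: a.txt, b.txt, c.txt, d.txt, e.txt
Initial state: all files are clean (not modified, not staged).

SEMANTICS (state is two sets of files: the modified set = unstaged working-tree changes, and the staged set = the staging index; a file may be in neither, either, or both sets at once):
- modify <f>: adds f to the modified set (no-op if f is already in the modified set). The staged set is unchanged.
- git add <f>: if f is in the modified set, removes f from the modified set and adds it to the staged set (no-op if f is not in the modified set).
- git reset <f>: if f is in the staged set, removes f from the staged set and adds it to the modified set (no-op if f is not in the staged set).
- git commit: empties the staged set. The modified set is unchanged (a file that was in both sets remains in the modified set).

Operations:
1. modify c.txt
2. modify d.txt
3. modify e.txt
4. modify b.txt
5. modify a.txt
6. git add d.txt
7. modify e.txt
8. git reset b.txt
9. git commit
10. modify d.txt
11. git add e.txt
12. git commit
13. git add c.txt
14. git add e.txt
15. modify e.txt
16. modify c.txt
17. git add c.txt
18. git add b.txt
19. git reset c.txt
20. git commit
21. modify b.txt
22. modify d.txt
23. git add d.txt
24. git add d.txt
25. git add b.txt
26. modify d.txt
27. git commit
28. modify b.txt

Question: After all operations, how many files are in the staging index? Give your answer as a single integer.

After op 1 (modify c.txt): modified={c.txt} staged={none}
After op 2 (modify d.txt): modified={c.txt, d.txt} staged={none}
After op 3 (modify e.txt): modified={c.txt, d.txt, e.txt} staged={none}
After op 4 (modify b.txt): modified={b.txt, c.txt, d.txt, e.txt} staged={none}
After op 5 (modify a.txt): modified={a.txt, b.txt, c.txt, d.txt, e.txt} staged={none}
After op 6 (git add d.txt): modified={a.txt, b.txt, c.txt, e.txt} staged={d.txt}
After op 7 (modify e.txt): modified={a.txt, b.txt, c.txt, e.txt} staged={d.txt}
After op 8 (git reset b.txt): modified={a.txt, b.txt, c.txt, e.txt} staged={d.txt}
After op 9 (git commit): modified={a.txt, b.txt, c.txt, e.txt} staged={none}
After op 10 (modify d.txt): modified={a.txt, b.txt, c.txt, d.txt, e.txt} staged={none}
After op 11 (git add e.txt): modified={a.txt, b.txt, c.txt, d.txt} staged={e.txt}
After op 12 (git commit): modified={a.txt, b.txt, c.txt, d.txt} staged={none}
After op 13 (git add c.txt): modified={a.txt, b.txt, d.txt} staged={c.txt}
After op 14 (git add e.txt): modified={a.txt, b.txt, d.txt} staged={c.txt}
After op 15 (modify e.txt): modified={a.txt, b.txt, d.txt, e.txt} staged={c.txt}
After op 16 (modify c.txt): modified={a.txt, b.txt, c.txt, d.txt, e.txt} staged={c.txt}
After op 17 (git add c.txt): modified={a.txt, b.txt, d.txt, e.txt} staged={c.txt}
After op 18 (git add b.txt): modified={a.txt, d.txt, e.txt} staged={b.txt, c.txt}
After op 19 (git reset c.txt): modified={a.txt, c.txt, d.txt, e.txt} staged={b.txt}
After op 20 (git commit): modified={a.txt, c.txt, d.txt, e.txt} staged={none}
After op 21 (modify b.txt): modified={a.txt, b.txt, c.txt, d.txt, e.txt} staged={none}
After op 22 (modify d.txt): modified={a.txt, b.txt, c.txt, d.txt, e.txt} staged={none}
After op 23 (git add d.txt): modified={a.txt, b.txt, c.txt, e.txt} staged={d.txt}
After op 24 (git add d.txt): modified={a.txt, b.txt, c.txt, e.txt} staged={d.txt}
After op 25 (git add b.txt): modified={a.txt, c.txt, e.txt} staged={b.txt, d.txt}
After op 26 (modify d.txt): modified={a.txt, c.txt, d.txt, e.txt} staged={b.txt, d.txt}
After op 27 (git commit): modified={a.txt, c.txt, d.txt, e.txt} staged={none}
After op 28 (modify b.txt): modified={a.txt, b.txt, c.txt, d.txt, e.txt} staged={none}
Final staged set: {none} -> count=0

Answer: 0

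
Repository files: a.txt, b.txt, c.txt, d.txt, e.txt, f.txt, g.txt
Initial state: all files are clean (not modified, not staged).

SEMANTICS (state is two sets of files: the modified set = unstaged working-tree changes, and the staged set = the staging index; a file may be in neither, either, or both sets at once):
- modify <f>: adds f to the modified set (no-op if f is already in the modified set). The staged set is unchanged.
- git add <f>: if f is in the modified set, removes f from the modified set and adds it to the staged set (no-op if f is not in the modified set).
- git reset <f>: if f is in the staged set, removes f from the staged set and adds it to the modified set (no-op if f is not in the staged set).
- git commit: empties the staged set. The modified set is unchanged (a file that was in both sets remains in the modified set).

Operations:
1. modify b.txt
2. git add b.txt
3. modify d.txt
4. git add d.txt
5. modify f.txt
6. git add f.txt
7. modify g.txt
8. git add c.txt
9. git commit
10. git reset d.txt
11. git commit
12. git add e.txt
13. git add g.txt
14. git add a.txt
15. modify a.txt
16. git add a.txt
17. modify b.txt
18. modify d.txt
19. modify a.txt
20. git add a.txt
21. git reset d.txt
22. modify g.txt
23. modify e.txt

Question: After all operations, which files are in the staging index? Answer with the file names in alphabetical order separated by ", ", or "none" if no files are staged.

Answer: a.txt, g.txt

Derivation:
After op 1 (modify b.txt): modified={b.txt} staged={none}
After op 2 (git add b.txt): modified={none} staged={b.txt}
After op 3 (modify d.txt): modified={d.txt} staged={b.txt}
After op 4 (git add d.txt): modified={none} staged={b.txt, d.txt}
After op 5 (modify f.txt): modified={f.txt} staged={b.txt, d.txt}
After op 6 (git add f.txt): modified={none} staged={b.txt, d.txt, f.txt}
After op 7 (modify g.txt): modified={g.txt} staged={b.txt, d.txt, f.txt}
After op 8 (git add c.txt): modified={g.txt} staged={b.txt, d.txt, f.txt}
After op 9 (git commit): modified={g.txt} staged={none}
After op 10 (git reset d.txt): modified={g.txt} staged={none}
After op 11 (git commit): modified={g.txt} staged={none}
After op 12 (git add e.txt): modified={g.txt} staged={none}
After op 13 (git add g.txt): modified={none} staged={g.txt}
After op 14 (git add a.txt): modified={none} staged={g.txt}
After op 15 (modify a.txt): modified={a.txt} staged={g.txt}
After op 16 (git add a.txt): modified={none} staged={a.txt, g.txt}
After op 17 (modify b.txt): modified={b.txt} staged={a.txt, g.txt}
After op 18 (modify d.txt): modified={b.txt, d.txt} staged={a.txt, g.txt}
After op 19 (modify a.txt): modified={a.txt, b.txt, d.txt} staged={a.txt, g.txt}
After op 20 (git add a.txt): modified={b.txt, d.txt} staged={a.txt, g.txt}
After op 21 (git reset d.txt): modified={b.txt, d.txt} staged={a.txt, g.txt}
After op 22 (modify g.txt): modified={b.txt, d.txt, g.txt} staged={a.txt, g.txt}
After op 23 (modify e.txt): modified={b.txt, d.txt, e.txt, g.txt} staged={a.txt, g.txt}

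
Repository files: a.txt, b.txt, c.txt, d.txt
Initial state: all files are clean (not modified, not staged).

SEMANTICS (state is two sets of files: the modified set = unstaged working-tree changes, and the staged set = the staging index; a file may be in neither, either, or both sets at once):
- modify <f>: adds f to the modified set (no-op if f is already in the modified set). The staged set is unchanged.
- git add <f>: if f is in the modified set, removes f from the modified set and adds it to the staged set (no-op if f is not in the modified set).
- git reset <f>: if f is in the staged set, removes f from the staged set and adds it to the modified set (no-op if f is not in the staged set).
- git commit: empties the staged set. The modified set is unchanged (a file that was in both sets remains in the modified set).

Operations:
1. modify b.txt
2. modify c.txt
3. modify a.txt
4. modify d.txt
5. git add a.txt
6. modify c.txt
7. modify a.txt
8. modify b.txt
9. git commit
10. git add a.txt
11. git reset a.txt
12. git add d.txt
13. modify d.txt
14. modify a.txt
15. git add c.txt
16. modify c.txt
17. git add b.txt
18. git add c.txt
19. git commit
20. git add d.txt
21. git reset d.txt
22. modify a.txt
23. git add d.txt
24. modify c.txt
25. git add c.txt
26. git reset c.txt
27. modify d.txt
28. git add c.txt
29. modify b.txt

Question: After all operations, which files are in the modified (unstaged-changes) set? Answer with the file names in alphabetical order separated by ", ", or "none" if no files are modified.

After op 1 (modify b.txt): modified={b.txt} staged={none}
After op 2 (modify c.txt): modified={b.txt, c.txt} staged={none}
After op 3 (modify a.txt): modified={a.txt, b.txt, c.txt} staged={none}
After op 4 (modify d.txt): modified={a.txt, b.txt, c.txt, d.txt} staged={none}
After op 5 (git add a.txt): modified={b.txt, c.txt, d.txt} staged={a.txt}
After op 6 (modify c.txt): modified={b.txt, c.txt, d.txt} staged={a.txt}
After op 7 (modify a.txt): modified={a.txt, b.txt, c.txt, d.txt} staged={a.txt}
After op 8 (modify b.txt): modified={a.txt, b.txt, c.txt, d.txt} staged={a.txt}
After op 9 (git commit): modified={a.txt, b.txt, c.txt, d.txt} staged={none}
After op 10 (git add a.txt): modified={b.txt, c.txt, d.txt} staged={a.txt}
After op 11 (git reset a.txt): modified={a.txt, b.txt, c.txt, d.txt} staged={none}
After op 12 (git add d.txt): modified={a.txt, b.txt, c.txt} staged={d.txt}
After op 13 (modify d.txt): modified={a.txt, b.txt, c.txt, d.txt} staged={d.txt}
After op 14 (modify a.txt): modified={a.txt, b.txt, c.txt, d.txt} staged={d.txt}
After op 15 (git add c.txt): modified={a.txt, b.txt, d.txt} staged={c.txt, d.txt}
After op 16 (modify c.txt): modified={a.txt, b.txt, c.txt, d.txt} staged={c.txt, d.txt}
After op 17 (git add b.txt): modified={a.txt, c.txt, d.txt} staged={b.txt, c.txt, d.txt}
After op 18 (git add c.txt): modified={a.txt, d.txt} staged={b.txt, c.txt, d.txt}
After op 19 (git commit): modified={a.txt, d.txt} staged={none}
After op 20 (git add d.txt): modified={a.txt} staged={d.txt}
After op 21 (git reset d.txt): modified={a.txt, d.txt} staged={none}
After op 22 (modify a.txt): modified={a.txt, d.txt} staged={none}
After op 23 (git add d.txt): modified={a.txt} staged={d.txt}
After op 24 (modify c.txt): modified={a.txt, c.txt} staged={d.txt}
After op 25 (git add c.txt): modified={a.txt} staged={c.txt, d.txt}
After op 26 (git reset c.txt): modified={a.txt, c.txt} staged={d.txt}
After op 27 (modify d.txt): modified={a.txt, c.txt, d.txt} staged={d.txt}
After op 28 (git add c.txt): modified={a.txt, d.txt} staged={c.txt, d.txt}
After op 29 (modify b.txt): modified={a.txt, b.txt, d.txt} staged={c.txt, d.txt}

Answer: a.txt, b.txt, d.txt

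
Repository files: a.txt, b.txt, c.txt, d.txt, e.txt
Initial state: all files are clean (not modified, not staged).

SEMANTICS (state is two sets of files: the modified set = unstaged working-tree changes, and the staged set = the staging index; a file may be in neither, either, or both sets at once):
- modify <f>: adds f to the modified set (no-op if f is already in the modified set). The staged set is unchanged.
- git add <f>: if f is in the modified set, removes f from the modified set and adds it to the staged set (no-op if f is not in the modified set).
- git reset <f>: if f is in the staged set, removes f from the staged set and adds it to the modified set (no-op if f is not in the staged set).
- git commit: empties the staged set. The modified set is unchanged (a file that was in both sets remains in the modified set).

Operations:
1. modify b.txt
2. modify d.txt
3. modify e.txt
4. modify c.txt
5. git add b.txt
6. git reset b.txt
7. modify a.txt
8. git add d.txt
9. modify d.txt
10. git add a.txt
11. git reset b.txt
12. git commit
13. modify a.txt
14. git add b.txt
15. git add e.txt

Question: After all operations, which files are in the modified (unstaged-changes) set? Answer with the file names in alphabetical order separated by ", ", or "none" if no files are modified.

After op 1 (modify b.txt): modified={b.txt} staged={none}
After op 2 (modify d.txt): modified={b.txt, d.txt} staged={none}
After op 3 (modify e.txt): modified={b.txt, d.txt, e.txt} staged={none}
After op 4 (modify c.txt): modified={b.txt, c.txt, d.txt, e.txt} staged={none}
After op 5 (git add b.txt): modified={c.txt, d.txt, e.txt} staged={b.txt}
After op 6 (git reset b.txt): modified={b.txt, c.txt, d.txt, e.txt} staged={none}
After op 7 (modify a.txt): modified={a.txt, b.txt, c.txt, d.txt, e.txt} staged={none}
After op 8 (git add d.txt): modified={a.txt, b.txt, c.txt, e.txt} staged={d.txt}
After op 9 (modify d.txt): modified={a.txt, b.txt, c.txt, d.txt, e.txt} staged={d.txt}
After op 10 (git add a.txt): modified={b.txt, c.txt, d.txt, e.txt} staged={a.txt, d.txt}
After op 11 (git reset b.txt): modified={b.txt, c.txt, d.txt, e.txt} staged={a.txt, d.txt}
After op 12 (git commit): modified={b.txt, c.txt, d.txt, e.txt} staged={none}
After op 13 (modify a.txt): modified={a.txt, b.txt, c.txt, d.txt, e.txt} staged={none}
After op 14 (git add b.txt): modified={a.txt, c.txt, d.txt, e.txt} staged={b.txt}
After op 15 (git add e.txt): modified={a.txt, c.txt, d.txt} staged={b.txt, e.txt}

Answer: a.txt, c.txt, d.txt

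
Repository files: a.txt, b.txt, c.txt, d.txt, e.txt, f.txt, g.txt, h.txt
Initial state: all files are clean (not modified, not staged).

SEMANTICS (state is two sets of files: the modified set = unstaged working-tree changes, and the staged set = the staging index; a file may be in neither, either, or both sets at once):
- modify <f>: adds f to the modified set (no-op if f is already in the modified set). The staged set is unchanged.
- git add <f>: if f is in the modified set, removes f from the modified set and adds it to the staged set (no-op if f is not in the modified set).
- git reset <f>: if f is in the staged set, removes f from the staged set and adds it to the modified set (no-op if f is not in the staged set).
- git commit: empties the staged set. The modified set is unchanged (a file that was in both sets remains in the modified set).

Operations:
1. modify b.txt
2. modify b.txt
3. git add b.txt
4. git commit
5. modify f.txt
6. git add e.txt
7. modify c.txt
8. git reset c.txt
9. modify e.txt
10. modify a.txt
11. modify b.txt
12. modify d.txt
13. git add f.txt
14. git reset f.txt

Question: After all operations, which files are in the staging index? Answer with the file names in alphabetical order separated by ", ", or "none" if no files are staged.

Answer: none

Derivation:
After op 1 (modify b.txt): modified={b.txt} staged={none}
After op 2 (modify b.txt): modified={b.txt} staged={none}
After op 3 (git add b.txt): modified={none} staged={b.txt}
After op 4 (git commit): modified={none} staged={none}
After op 5 (modify f.txt): modified={f.txt} staged={none}
After op 6 (git add e.txt): modified={f.txt} staged={none}
After op 7 (modify c.txt): modified={c.txt, f.txt} staged={none}
After op 8 (git reset c.txt): modified={c.txt, f.txt} staged={none}
After op 9 (modify e.txt): modified={c.txt, e.txt, f.txt} staged={none}
After op 10 (modify a.txt): modified={a.txt, c.txt, e.txt, f.txt} staged={none}
After op 11 (modify b.txt): modified={a.txt, b.txt, c.txt, e.txt, f.txt} staged={none}
After op 12 (modify d.txt): modified={a.txt, b.txt, c.txt, d.txt, e.txt, f.txt} staged={none}
After op 13 (git add f.txt): modified={a.txt, b.txt, c.txt, d.txt, e.txt} staged={f.txt}
After op 14 (git reset f.txt): modified={a.txt, b.txt, c.txt, d.txt, e.txt, f.txt} staged={none}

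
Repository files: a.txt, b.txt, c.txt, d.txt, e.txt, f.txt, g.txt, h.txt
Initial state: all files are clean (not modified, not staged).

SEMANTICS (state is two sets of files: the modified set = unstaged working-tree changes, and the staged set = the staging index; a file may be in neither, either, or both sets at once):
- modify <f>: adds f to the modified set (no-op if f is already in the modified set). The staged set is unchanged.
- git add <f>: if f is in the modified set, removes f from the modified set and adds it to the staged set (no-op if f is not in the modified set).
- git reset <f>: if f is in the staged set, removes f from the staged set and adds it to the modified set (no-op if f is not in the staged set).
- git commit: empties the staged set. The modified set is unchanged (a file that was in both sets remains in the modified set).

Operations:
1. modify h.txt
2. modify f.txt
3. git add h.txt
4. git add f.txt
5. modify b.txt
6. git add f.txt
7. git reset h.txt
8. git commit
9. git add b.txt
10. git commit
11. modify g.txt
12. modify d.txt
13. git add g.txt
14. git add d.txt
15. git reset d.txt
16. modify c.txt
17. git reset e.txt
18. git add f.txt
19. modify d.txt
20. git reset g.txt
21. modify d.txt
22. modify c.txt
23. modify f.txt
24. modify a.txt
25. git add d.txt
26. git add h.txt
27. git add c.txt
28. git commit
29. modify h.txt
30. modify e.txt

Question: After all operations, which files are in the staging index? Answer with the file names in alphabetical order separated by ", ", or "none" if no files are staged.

Answer: none

Derivation:
After op 1 (modify h.txt): modified={h.txt} staged={none}
After op 2 (modify f.txt): modified={f.txt, h.txt} staged={none}
After op 3 (git add h.txt): modified={f.txt} staged={h.txt}
After op 4 (git add f.txt): modified={none} staged={f.txt, h.txt}
After op 5 (modify b.txt): modified={b.txt} staged={f.txt, h.txt}
After op 6 (git add f.txt): modified={b.txt} staged={f.txt, h.txt}
After op 7 (git reset h.txt): modified={b.txt, h.txt} staged={f.txt}
After op 8 (git commit): modified={b.txt, h.txt} staged={none}
After op 9 (git add b.txt): modified={h.txt} staged={b.txt}
After op 10 (git commit): modified={h.txt} staged={none}
After op 11 (modify g.txt): modified={g.txt, h.txt} staged={none}
After op 12 (modify d.txt): modified={d.txt, g.txt, h.txt} staged={none}
After op 13 (git add g.txt): modified={d.txt, h.txt} staged={g.txt}
After op 14 (git add d.txt): modified={h.txt} staged={d.txt, g.txt}
After op 15 (git reset d.txt): modified={d.txt, h.txt} staged={g.txt}
After op 16 (modify c.txt): modified={c.txt, d.txt, h.txt} staged={g.txt}
After op 17 (git reset e.txt): modified={c.txt, d.txt, h.txt} staged={g.txt}
After op 18 (git add f.txt): modified={c.txt, d.txt, h.txt} staged={g.txt}
After op 19 (modify d.txt): modified={c.txt, d.txt, h.txt} staged={g.txt}
After op 20 (git reset g.txt): modified={c.txt, d.txt, g.txt, h.txt} staged={none}
After op 21 (modify d.txt): modified={c.txt, d.txt, g.txt, h.txt} staged={none}
After op 22 (modify c.txt): modified={c.txt, d.txt, g.txt, h.txt} staged={none}
After op 23 (modify f.txt): modified={c.txt, d.txt, f.txt, g.txt, h.txt} staged={none}
After op 24 (modify a.txt): modified={a.txt, c.txt, d.txt, f.txt, g.txt, h.txt} staged={none}
After op 25 (git add d.txt): modified={a.txt, c.txt, f.txt, g.txt, h.txt} staged={d.txt}
After op 26 (git add h.txt): modified={a.txt, c.txt, f.txt, g.txt} staged={d.txt, h.txt}
After op 27 (git add c.txt): modified={a.txt, f.txt, g.txt} staged={c.txt, d.txt, h.txt}
After op 28 (git commit): modified={a.txt, f.txt, g.txt} staged={none}
After op 29 (modify h.txt): modified={a.txt, f.txt, g.txt, h.txt} staged={none}
After op 30 (modify e.txt): modified={a.txt, e.txt, f.txt, g.txt, h.txt} staged={none}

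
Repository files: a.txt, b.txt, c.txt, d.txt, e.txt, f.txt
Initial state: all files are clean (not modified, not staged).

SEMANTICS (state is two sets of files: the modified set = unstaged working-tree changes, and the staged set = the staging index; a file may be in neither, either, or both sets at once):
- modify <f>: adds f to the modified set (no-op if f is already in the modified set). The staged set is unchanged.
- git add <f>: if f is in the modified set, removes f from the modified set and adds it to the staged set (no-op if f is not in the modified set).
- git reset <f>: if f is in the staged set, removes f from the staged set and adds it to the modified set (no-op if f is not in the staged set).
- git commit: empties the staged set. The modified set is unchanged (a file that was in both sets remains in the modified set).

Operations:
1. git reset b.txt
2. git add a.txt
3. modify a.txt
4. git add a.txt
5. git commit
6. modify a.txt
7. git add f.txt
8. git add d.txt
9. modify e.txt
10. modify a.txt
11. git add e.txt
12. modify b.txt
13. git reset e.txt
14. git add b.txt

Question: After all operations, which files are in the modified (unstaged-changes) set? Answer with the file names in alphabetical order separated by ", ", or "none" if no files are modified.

Answer: a.txt, e.txt

Derivation:
After op 1 (git reset b.txt): modified={none} staged={none}
After op 2 (git add a.txt): modified={none} staged={none}
After op 3 (modify a.txt): modified={a.txt} staged={none}
After op 4 (git add a.txt): modified={none} staged={a.txt}
After op 5 (git commit): modified={none} staged={none}
After op 6 (modify a.txt): modified={a.txt} staged={none}
After op 7 (git add f.txt): modified={a.txt} staged={none}
After op 8 (git add d.txt): modified={a.txt} staged={none}
After op 9 (modify e.txt): modified={a.txt, e.txt} staged={none}
After op 10 (modify a.txt): modified={a.txt, e.txt} staged={none}
After op 11 (git add e.txt): modified={a.txt} staged={e.txt}
After op 12 (modify b.txt): modified={a.txt, b.txt} staged={e.txt}
After op 13 (git reset e.txt): modified={a.txt, b.txt, e.txt} staged={none}
After op 14 (git add b.txt): modified={a.txt, e.txt} staged={b.txt}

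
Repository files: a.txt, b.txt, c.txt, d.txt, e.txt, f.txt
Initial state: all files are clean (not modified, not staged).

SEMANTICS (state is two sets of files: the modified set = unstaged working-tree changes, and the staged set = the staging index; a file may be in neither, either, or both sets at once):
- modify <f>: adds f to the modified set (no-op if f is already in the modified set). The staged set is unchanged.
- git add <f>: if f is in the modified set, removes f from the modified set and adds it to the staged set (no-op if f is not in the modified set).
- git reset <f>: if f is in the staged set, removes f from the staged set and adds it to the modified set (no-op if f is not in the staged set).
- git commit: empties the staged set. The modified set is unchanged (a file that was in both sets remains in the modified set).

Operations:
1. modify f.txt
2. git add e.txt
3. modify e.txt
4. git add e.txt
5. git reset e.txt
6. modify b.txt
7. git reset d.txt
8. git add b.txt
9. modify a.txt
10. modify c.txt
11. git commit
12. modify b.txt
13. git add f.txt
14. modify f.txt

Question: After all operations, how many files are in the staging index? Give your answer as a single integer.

After op 1 (modify f.txt): modified={f.txt} staged={none}
After op 2 (git add e.txt): modified={f.txt} staged={none}
After op 3 (modify e.txt): modified={e.txt, f.txt} staged={none}
After op 4 (git add e.txt): modified={f.txt} staged={e.txt}
After op 5 (git reset e.txt): modified={e.txt, f.txt} staged={none}
After op 6 (modify b.txt): modified={b.txt, e.txt, f.txt} staged={none}
After op 7 (git reset d.txt): modified={b.txt, e.txt, f.txt} staged={none}
After op 8 (git add b.txt): modified={e.txt, f.txt} staged={b.txt}
After op 9 (modify a.txt): modified={a.txt, e.txt, f.txt} staged={b.txt}
After op 10 (modify c.txt): modified={a.txt, c.txt, e.txt, f.txt} staged={b.txt}
After op 11 (git commit): modified={a.txt, c.txt, e.txt, f.txt} staged={none}
After op 12 (modify b.txt): modified={a.txt, b.txt, c.txt, e.txt, f.txt} staged={none}
After op 13 (git add f.txt): modified={a.txt, b.txt, c.txt, e.txt} staged={f.txt}
After op 14 (modify f.txt): modified={a.txt, b.txt, c.txt, e.txt, f.txt} staged={f.txt}
Final staged set: {f.txt} -> count=1

Answer: 1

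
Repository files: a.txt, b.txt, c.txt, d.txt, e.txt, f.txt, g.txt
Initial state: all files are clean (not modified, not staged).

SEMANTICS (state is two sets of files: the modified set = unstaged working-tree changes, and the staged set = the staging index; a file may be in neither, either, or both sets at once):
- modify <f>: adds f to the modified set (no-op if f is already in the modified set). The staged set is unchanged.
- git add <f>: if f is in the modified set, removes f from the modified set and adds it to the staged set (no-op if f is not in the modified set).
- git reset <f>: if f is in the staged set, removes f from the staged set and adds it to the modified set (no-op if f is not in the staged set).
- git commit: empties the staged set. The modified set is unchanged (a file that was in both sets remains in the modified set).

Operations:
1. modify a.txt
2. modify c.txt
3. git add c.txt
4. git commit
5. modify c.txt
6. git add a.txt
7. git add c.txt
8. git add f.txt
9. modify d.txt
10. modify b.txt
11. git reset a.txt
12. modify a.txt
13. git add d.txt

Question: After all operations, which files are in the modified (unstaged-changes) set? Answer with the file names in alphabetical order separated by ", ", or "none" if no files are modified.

Answer: a.txt, b.txt

Derivation:
After op 1 (modify a.txt): modified={a.txt} staged={none}
After op 2 (modify c.txt): modified={a.txt, c.txt} staged={none}
After op 3 (git add c.txt): modified={a.txt} staged={c.txt}
After op 4 (git commit): modified={a.txt} staged={none}
After op 5 (modify c.txt): modified={a.txt, c.txt} staged={none}
After op 6 (git add a.txt): modified={c.txt} staged={a.txt}
After op 7 (git add c.txt): modified={none} staged={a.txt, c.txt}
After op 8 (git add f.txt): modified={none} staged={a.txt, c.txt}
After op 9 (modify d.txt): modified={d.txt} staged={a.txt, c.txt}
After op 10 (modify b.txt): modified={b.txt, d.txt} staged={a.txt, c.txt}
After op 11 (git reset a.txt): modified={a.txt, b.txt, d.txt} staged={c.txt}
After op 12 (modify a.txt): modified={a.txt, b.txt, d.txt} staged={c.txt}
After op 13 (git add d.txt): modified={a.txt, b.txt} staged={c.txt, d.txt}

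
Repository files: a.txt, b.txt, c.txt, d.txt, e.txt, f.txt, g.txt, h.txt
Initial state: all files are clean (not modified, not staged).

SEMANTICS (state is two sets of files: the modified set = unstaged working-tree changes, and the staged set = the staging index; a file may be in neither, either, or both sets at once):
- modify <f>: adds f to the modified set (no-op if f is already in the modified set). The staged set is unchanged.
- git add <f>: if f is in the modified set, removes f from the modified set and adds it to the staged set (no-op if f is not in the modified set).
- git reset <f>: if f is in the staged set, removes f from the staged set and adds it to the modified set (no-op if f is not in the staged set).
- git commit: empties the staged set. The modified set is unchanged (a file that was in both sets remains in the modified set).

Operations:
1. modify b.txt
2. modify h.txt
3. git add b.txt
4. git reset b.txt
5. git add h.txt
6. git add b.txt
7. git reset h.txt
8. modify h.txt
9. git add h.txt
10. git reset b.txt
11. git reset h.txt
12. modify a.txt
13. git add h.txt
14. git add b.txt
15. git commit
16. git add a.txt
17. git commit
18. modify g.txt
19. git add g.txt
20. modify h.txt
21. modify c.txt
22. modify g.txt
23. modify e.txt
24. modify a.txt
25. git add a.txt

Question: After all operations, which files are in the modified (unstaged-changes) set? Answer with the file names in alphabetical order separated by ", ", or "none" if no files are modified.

Answer: c.txt, e.txt, g.txt, h.txt

Derivation:
After op 1 (modify b.txt): modified={b.txt} staged={none}
After op 2 (modify h.txt): modified={b.txt, h.txt} staged={none}
After op 3 (git add b.txt): modified={h.txt} staged={b.txt}
After op 4 (git reset b.txt): modified={b.txt, h.txt} staged={none}
After op 5 (git add h.txt): modified={b.txt} staged={h.txt}
After op 6 (git add b.txt): modified={none} staged={b.txt, h.txt}
After op 7 (git reset h.txt): modified={h.txt} staged={b.txt}
After op 8 (modify h.txt): modified={h.txt} staged={b.txt}
After op 9 (git add h.txt): modified={none} staged={b.txt, h.txt}
After op 10 (git reset b.txt): modified={b.txt} staged={h.txt}
After op 11 (git reset h.txt): modified={b.txt, h.txt} staged={none}
After op 12 (modify a.txt): modified={a.txt, b.txt, h.txt} staged={none}
After op 13 (git add h.txt): modified={a.txt, b.txt} staged={h.txt}
After op 14 (git add b.txt): modified={a.txt} staged={b.txt, h.txt}
After op 15 (git commit): modified={a.txt} staged={none}
After op 16 (git add a.txt): modified={none} staged={a.txt}
After op 17 (git commit): modified={none} staged={none}
After op 18 (modify g.txt): modified={g.txt} staged={none}
After op 19 (git add g.txt): modified={none} staged={g.txt}
After op 20 (modify h.txt): modified={h.txt} staged={g.txt}
After op 21 (modify c.txt): modified={c.txt, h.txt} staged={g.txt}
After op 22 (modify g.txt): modified={c.txt, g.txt, h.txt} staged={g.txt}
After op 23 (modify e.txt): modified={c.txt, e.txt, g.txt, h.txt} staged={g.txt}
After op 24 (modify a.txt): modified={a.txt, c.txt, e.txt, g.txt, h.txt} staged={g.txt}
After op 25 (git add a.txt): modified={c.txt, e.txt, g.txt, h.txt} staged={a.txt, g.txt}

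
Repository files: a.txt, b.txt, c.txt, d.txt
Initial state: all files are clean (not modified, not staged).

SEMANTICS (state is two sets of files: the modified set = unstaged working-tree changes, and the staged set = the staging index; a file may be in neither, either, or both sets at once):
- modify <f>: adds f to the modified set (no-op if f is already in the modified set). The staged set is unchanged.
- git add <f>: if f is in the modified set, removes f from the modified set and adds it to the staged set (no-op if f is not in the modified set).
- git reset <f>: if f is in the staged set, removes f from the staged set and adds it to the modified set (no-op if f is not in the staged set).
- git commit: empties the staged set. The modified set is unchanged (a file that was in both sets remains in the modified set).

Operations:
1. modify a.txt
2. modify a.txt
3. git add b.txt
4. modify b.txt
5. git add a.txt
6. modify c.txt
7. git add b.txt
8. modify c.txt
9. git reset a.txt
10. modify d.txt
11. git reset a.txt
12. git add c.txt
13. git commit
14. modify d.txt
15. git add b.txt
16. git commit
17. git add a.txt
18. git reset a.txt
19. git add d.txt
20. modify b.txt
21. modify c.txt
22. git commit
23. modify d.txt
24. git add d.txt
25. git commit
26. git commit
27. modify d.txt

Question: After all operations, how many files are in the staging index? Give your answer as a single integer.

After op 1 (modify a.txt): modified={a.txt} staged={none}
After op 2 (modify a.txt): modified={a.txt} staged={none}
After op 3 (git add b.txt): modified={a.txt} staged={none}
After op 4 (modify b.txt): modified={a.txt, b.txt} staged={none}
After op 5 (git add a.txt): modified={b.txt} staged={a.txt}
After op 6 (modify c.txt): modified={b.txt, c.txt} staged={a.txt}
After op 7 (git add b.txt): modified={c.txt} staged={a.txt, b.txt}
After op 8 (modify c.txt): modified={c.txt} staged={a.txt, b.txt}
After op 9 (git reset a.txt): modified={a.txt, c.txt} staged={b.txt}
After op 10 (modify d.txt): modified={a.txt, c.txt, d.txt} staged={b.txt}
After op 11 (git reset a.txt): modified={a.txt, c.txt, d.txt} staged={b.txt}
After op 12 (git add c.txt): modified={a.txt, d.txt} staged={b.txt, c.txt}
After op 13 (git commit): modified={a.txt, d.txt} staged={none}
After op 14 (modify d.txt): modified={a.txt, d.txt} staged={none}
After op 15 (git add b.txt): modified={a.txt, d.txt} staged={none}
After op 16 (git commit): modified={a.txt, d.txt} staged={none}
After op 17 (git add a.txt): modified={d.txt} staged={a.txt}
After op 18 (git reset a.txt): modified={a.txt, d.txt} staged={none}
After op 19 (git add d.txt): modified={a.txt} staged={d.txt}
After op 20 (modify b.txt): modified={a.txt, b.txt} staged={d.txt}
After op 21 (modify c.txt): modified={a.txt, b.txt, c.txt} staged={d.txt}
After op 22 (git commit): modified={a.txt, b.txt, c.txt} staged={none}
After op 23 (modify d.txt): modified={a.txt, b.txt, c.txt, d.txt} staged={none}
After op 24 (git add d.txt): modified={a.txt, b.txt, c.txt} staged={d.txt}
After op 25 (git commit): modified={a.txt, b.txt, c.txt} staged={none}
After op 26 (git commit): modified={a.txt, b.txt, c.txt} staged={none}
After op 27 (modify d.txt): modified={a.txt, b.txt, c.txt, d.txt} staged={none}
Final staged set: {none} -> count=0

Answer: 0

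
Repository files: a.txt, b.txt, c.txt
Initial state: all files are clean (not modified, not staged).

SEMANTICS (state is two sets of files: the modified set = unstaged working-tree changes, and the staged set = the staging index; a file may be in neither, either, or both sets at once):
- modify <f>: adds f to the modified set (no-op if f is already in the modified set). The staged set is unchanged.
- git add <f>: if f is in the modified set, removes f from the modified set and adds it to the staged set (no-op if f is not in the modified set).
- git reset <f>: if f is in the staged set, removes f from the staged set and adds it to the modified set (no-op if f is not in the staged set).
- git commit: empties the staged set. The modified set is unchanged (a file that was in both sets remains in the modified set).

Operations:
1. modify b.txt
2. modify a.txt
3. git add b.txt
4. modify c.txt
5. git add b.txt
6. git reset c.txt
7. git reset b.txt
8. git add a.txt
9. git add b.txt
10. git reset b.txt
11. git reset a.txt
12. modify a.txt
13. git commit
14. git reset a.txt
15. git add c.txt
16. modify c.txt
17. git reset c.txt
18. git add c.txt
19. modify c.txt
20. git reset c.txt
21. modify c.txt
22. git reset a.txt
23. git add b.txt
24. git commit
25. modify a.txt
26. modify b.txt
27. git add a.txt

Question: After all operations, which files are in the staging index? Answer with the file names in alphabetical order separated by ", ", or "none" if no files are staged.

Answer: a.txt

Derivation:
After op 1 (modify b.txt): modified={b.txt} staged={none}
After op 2 (modify a.txt): modified={a.txt, b.txt} staged={none}
After op 3 (git add b.txt): modified={a.txt} staged={b.txt}
After op 4 (modify c.txt): modified={a.txt, c.txt} staged={b.txt}
After op 5 (git add b.txt): modified={a.txt, c.txt} staged={b.txt}
After op 6 (git reset c.txt): modified={a.txt, c.txt} staged={b.txt}
After op 7 (git reset b.txt): modified={a.txt, b.txt, c.txt} staged={none}
After op 8 (git add a.txt): modified={b.txt, c.txt} staged={a.txt}
After op 9 (git add b.txt): modified={c.txt} staged={a.txt, b.txt}
After op 10 (git reset b.txt): modified={b.txt, c.txt} staged={a.txt}
After op 11 (git reset a.txt): modified={a.txt, b.txt, c.txt} staged={none}
After op 12 (modify a.txt): modified={a.txt, b.txt, c.txt} staged={none}
After op 13 (git commit): modified={a.txt, b.txt, c.txt} staged={none}
After op 14 (git reset a.txt): modified={a.txt, b.txt, c.txt} staged={none}
After op 15 (git add c.txt): modified={a.txt, b.txt} staged={c.txt}
After op 16 (modify c.txt): modified={a.txt, b.txt, c.txt} staged={c.txt}
After op 17 (git reset c.txt): modified={a.txt, b.txt, c.txt} staged={none}
After op 18 (git add c.txt): modified={a.txt, b.txt} staged={c.txt}
After op 19 (modify c.txt): modified={a.txt, b.txt, c.txt} staged={c.txt}
After op 20 (git reset c.txt): modified={a.txt, b.txt, c.txt} staged={none}
After op 21 (modify c.txt): modified={a.txt, b.txt, c.txt} staged={none}
After op 22 (git reset a.txt): modified={a.txt, b.txt, c.txt} staged={none}
After op 23 (git add b.txt): modified={a.txt, c.txt} staged={b.txt}
After op 24 (git commit): modified={a.txt, c.txt} staged={none}
After op 25 (modify a.txt): modified={a.txt, c.txt} staged={none}
After op 26 (modify b.txt): modified={a.txt, b.txt, c.txt} staged={none}
After op 27 (git add a.txt): modified={b.txt, c.txt} staged={a.txt}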